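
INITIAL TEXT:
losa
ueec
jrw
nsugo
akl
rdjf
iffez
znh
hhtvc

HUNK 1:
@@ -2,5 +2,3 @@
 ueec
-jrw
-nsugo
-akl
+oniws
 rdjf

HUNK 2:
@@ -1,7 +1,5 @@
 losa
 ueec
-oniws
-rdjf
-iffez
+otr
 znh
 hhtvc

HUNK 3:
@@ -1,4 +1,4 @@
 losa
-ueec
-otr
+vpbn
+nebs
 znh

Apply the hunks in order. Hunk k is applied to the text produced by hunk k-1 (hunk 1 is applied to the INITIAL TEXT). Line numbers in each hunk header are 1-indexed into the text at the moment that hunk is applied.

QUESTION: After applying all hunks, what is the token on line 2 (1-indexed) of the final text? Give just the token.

Answer: vpbn

Derivation:
Hunk 1: at line 2 remove [jrw,nsugo,akl] add [oniws] -> 7 lines: losa ueec oniws rdjf iffez znh hhtvc
Hunk 2: at line 1 remove [oniws,rdjf,iffez] add [otr] -> 5 lines: losa ueec otr znh hhtvc
Hunk 3: at line 1 remove [ueec,otr] add [vpbn,nebs] -> 5 lines: losa vpbn nebs znh hhtvc
Final line 2: vpbn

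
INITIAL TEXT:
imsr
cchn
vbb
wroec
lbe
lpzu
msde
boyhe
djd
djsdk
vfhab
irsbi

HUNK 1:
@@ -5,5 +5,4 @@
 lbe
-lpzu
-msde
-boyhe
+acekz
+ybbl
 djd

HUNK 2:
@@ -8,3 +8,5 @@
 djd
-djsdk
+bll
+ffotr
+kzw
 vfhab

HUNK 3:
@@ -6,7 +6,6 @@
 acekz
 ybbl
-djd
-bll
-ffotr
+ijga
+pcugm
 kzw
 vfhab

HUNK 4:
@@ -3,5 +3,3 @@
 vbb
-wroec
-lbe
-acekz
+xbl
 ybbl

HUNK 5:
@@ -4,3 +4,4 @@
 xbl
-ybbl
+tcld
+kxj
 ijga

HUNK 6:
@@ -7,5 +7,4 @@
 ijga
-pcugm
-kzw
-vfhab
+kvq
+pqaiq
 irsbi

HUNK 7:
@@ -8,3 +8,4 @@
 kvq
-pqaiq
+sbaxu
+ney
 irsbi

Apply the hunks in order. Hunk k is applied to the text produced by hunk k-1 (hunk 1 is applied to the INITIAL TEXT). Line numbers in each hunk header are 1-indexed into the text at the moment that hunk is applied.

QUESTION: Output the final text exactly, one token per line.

Answer: imsr
cchn
vbb
xbl
tcld
kxj
ijga
kvq
sbaxu
ney
irsbi

Derivation:
Hunk 1: at line 5 remove [lpzu,msde,boyhe] add [acekz,ybbl] -> 11 lines: imsr cchn vbb wroec lbe acekz ybbl djd djsdk vfhab irsbi
Hunk 2: at line 8 remove [djsdk] add [bll,ffotr,kzw] -> 13 lines: imsr cchn vbb wroec lbe acekz ybbl djd bll ffotr kzw vfhab irsbi
Hunk 3: at line 6 remove [djd,bll,ffotr] add [ijga,pcugm] -> 12 lines: imsr cchn vbb wroec lbe acekz ybbl ijga pcugm kzw vfhab irsbi
Hunk 4: at line 3 remove [wroec,lbe,acekz] add [xbl] -> 10 lines: imsr cchn vbb xbl ybbl ijga pcugm kzw vfhab irsbi
Hunk 5: at line 4 remove [ybbl] add [tcld,kxj] -> 11 lines: imsr cchn vbb xbl tcld kxj ijga pcugm kzw vfhab irsbi
Hunk 6: at line 7 remove [pcugm,kzw,vfhab] add [kvq,pqaiq] -> 10 lines: imsr cchn vbb xbl tcld kxj ijga kvq pqaiq irsbi
Hunk 7: at line 8 remove [pqaiq] add [sbaxu,ney] -> 11 lines: imsr cchn vbb xbl tcld kxj ijga kvq sbaxu ney irsbi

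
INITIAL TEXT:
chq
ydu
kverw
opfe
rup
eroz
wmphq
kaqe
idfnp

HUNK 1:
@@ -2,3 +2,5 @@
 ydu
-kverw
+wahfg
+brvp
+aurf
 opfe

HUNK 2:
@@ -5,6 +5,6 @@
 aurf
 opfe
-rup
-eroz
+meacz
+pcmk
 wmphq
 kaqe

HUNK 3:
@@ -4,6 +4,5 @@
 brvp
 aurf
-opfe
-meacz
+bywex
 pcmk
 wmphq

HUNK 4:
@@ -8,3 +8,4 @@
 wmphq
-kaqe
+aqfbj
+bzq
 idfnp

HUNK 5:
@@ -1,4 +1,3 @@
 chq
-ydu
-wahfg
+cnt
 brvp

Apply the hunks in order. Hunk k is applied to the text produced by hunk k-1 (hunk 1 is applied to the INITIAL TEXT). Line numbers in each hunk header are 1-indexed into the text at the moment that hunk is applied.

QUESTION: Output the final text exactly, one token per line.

Answer: chq
cnt
brvp
aurf
bywex
pcmk
wmphq
aqfbj
bzq
idfnp

Derivation:
Hunk 1: at line 2 remove [kverw] add [wahfg,brvp,aurf] -> 11 lines: chq ydu wahfg brvp aurf opfe rup eroz wmphq kaqe idfnp
Hunk 2: at line 5 remove [rup,eroz] add [meacz,pcmk] -> 11 lines: chq ydu wahfg brvp aurf opfe meacz pcmk wmphq kaqe idfnp
Hunk 3: at line 4 remove [opfe,meacz] add [bywex] -> 10 lines: chq ydu wahfg brvp aurf bywex pcmk wmphq kaqe idfnp
Hunk 4: at line 8 remove [kaqe] add [aqfbj,bzq] -> 11 lines: chq ydu wahfg brvp aurf bywex pcmk wmphq aqfbj bzq idfnp
Hunk 5: at line 1 remove [ydu,wahfg] add [cnt] -> 10 lines: chq cnt brvp aurf bywex pcmk wmphq aqfbj bzq idfnp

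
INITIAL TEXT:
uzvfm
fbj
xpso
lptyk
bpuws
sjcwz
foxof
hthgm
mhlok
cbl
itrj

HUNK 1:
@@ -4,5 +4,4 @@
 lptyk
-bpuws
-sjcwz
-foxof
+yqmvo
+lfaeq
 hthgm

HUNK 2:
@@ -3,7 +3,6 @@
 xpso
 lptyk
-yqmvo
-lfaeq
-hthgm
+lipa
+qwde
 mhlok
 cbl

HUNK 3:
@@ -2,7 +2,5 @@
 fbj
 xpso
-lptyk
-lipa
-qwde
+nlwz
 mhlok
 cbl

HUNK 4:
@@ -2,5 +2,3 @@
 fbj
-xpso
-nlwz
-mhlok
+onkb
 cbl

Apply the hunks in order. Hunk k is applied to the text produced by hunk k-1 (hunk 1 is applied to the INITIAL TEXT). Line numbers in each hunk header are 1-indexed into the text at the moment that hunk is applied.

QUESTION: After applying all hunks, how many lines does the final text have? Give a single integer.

Answer: 5

Derivation:
Hunk 1: at line 4 remove [bpuws,sjcwz,foxof] add [yqmvo,lfaeq] -> 10 lines: uzvfm fbj xpso lptyk yqmvo lfaeq hthgm mhlok cbl itrj
Hunk 2: at line 3 remove [yqmvo,lfaeq,hthgm] add [lipa,qwde] -> 9 lines: uzvfm fbj xpso lptyk lipa qwde mhlok cbl itrj
Hunk 3: at line 2 remove [lptyk,lipa,qwde] add [nlwz] -> 7 lines: uzvfm fbj xpso nlwz mhlok cbl itrj
Hunk 4: at line 2 remove [xpso,nlwz,mhlok] add [onkb] -> 5 lines: uzvfm fbj onkb cbl itrj
Final line count: 5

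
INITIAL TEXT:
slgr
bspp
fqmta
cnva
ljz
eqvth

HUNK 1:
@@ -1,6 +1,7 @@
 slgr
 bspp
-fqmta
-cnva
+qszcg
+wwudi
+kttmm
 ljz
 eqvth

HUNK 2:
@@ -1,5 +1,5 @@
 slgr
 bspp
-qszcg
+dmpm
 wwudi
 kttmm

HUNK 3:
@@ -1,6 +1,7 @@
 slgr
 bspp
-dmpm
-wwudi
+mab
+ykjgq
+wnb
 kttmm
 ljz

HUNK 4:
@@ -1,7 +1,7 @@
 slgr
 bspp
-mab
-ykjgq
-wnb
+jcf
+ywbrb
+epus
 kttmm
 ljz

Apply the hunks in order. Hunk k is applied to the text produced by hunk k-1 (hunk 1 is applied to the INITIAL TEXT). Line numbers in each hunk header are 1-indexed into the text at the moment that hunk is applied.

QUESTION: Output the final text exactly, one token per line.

Answer: slgr
bspp
jcf
ywbrb
epus
kttmm
ljz
eqvth

Derivation:
Hunk 1: at line 1 remove [fqmta,cnva] add [qszcg,wwudi,kttmm] -> 7 lines: slgr bspp qszcg wwudi kttmm ljz eqvth
Hunk 2: at line 1 remove [qszcg] add [dmpm] -> 7 lines: slgr bspp dmpm wwudi kttmm ljz eqvth
Hunk 3: at line 1 remove [dmpm,wwudi] add [mab,ykjgq,wnb] -> 8 lines: slgr bspp mab ykjgq wnb kttmm ljz eqvth
Hunk 4: at line 1 remove [mab,ykjgq,wnb] add [jcf,ywbrb,epus] -> 8 lines: slgr bspp jcf ywbrb epus kttmm ljz eqvth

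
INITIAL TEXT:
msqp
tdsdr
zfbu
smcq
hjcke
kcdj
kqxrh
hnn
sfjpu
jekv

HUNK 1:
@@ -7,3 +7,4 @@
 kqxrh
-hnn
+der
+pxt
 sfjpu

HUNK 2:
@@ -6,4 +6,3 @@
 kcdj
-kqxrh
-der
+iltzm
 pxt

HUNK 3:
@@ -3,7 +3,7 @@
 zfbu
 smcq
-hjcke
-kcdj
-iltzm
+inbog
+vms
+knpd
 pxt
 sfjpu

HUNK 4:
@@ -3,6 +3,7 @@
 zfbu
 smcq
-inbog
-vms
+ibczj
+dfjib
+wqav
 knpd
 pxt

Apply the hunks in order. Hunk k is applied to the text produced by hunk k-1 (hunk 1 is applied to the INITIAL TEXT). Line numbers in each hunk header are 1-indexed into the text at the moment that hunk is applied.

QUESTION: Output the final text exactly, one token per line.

Answer: msqp
tdsdr
zfbu
smcq
ibczj
dfjib
wqav
knpd
pxt
sfjpu
jekv

Derivation:
Hunk 1: at line 7 remove [hnn] add [der,pxt] -> 11 lines: msqp tdsdr zfbu smcq hjcke kcdj kqxrh der pxt sfjpu jekv
Hunk 2: at line 6 remove [kqxrh,der] add [iltzm] -> 10 lines: msqp tdsdr zfbu smcq hjcke kcdj iltzm pxt sfjpu jekv
Hunk 3: at line 3 remove [hjcke,kcdj,iltzm] add [inbog,vms,knpd] -> 10 lines: msqp tdsdr zfbu smcq inbog vms knpd pxt sfjpu jekv
Hunk 4: at line 3 remove [inbog,vms] add [ibczj,dfjib,wqav] -> 11 lines: msqp tdsdr zfbu smcq ibczj dfjib wqav knpd pxt sfjpu jekv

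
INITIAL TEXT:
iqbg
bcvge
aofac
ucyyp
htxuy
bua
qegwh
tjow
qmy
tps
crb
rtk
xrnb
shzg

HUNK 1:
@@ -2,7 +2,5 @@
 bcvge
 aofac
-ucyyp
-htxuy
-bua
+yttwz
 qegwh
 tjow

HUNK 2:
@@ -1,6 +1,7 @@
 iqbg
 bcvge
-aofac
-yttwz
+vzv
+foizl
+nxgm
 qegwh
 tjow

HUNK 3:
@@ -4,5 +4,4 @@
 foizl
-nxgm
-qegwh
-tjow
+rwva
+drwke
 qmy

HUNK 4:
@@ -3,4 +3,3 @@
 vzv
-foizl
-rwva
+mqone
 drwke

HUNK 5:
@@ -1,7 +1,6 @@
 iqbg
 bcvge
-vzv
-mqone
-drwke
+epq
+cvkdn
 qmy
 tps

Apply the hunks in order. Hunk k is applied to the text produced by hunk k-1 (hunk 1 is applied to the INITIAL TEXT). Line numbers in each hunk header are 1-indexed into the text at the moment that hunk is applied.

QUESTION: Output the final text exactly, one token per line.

Answer: iqbg
bcvge
epq
cvkdn
qmy
tps
crb
rtk
xrnb
shzg

Derivation:
Hunk 1: at line 2 remove [ucyyp,htxuy,bua] add [yttwz] -> 12 lines: iqbg bcvge aofac yttwz qegwh tjow qmy tps crb rtk xrnb shzg
Hunk 2: at line 1 remove [aofac,yttwz] add [vzv,foizl,nxgm] -> 13 lines: iqbg bcvge vzv foizl nxgm qegwh tjow qmy tps crb rtk xrnb shzg
Hunk 3: at line 4 remove [nxgm,qegwh,tjow] add [rwva,drwke] -> 12 lines: iqbg bcvge vzv foizl rwva drwke qmy tps crb rtk xrnb shzg
Hunk 4: at line 3 remove [foizl,rwva] add [mqone] -> 11 lines: iqbg bcvge vzv mqone drwke qmy tps crb rtk xrnb shzg
Hunk 5: at line 1 remove [vzv,mqone,drwke] add [epq,cvkdn] -> 10 lines: iqbg bcvge epq cvkdn qmy tps crb rtk xrnb shzg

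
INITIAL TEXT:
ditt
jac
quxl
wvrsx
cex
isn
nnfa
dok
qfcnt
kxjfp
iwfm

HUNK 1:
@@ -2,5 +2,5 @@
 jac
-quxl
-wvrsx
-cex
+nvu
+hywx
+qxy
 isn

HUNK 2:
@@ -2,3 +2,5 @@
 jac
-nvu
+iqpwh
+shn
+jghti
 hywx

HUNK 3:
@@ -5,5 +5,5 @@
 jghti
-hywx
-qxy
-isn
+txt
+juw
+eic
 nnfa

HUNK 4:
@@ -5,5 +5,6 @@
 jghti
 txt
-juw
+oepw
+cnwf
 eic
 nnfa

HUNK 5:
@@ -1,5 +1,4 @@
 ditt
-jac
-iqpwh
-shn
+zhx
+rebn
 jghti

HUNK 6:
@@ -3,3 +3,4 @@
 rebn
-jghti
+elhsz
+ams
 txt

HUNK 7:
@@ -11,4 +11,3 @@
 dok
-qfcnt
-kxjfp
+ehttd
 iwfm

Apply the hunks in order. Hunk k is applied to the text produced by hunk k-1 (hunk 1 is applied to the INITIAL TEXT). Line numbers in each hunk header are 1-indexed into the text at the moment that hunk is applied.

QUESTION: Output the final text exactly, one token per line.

Hunk 1: at line 2 remove [quxl,wvrsx,cex] add [nvu,hywx,qxy] -> 11 lines: ditt jac nvu hywx qxy isn nnfa dok qfcnt kxjfp iwfm
Hunk 2: at line 2 remove [nvu] add [iqpwh,shn,jghti] -> 13 lines: ditt jac iqpwh shn jghti hywx qxy isn nnfa dok qfcnt kxjfp iwfm
Hunk 3: at line 5 remove [hywx,qxy,isn] add [txt,juw,eic] -> 13 lines: ditt jac iqpwh shn jghti txt juw eic nnfa dok qfcnt kxjfp iwfm
Hunk 4: at line 5 remove [juw] add [oepw,cnwf] -> 14 lines: ditt jac iqpwh shn jghti txt oepw cnwf eic nnfa dok qfcnt kxjfp iwfm
Hunk 5: at line 1 remove [jac,iqpwh,shn] add [zhx,rebn] -> 13 lines: ditt zhx rebn jghti txt oepw cnwf eic nnfa dok qfcnt kxjfp iwfm
Hunk 6: at line 3 remove [jghti] add [elhsz,ams] -> 14 lines: ditt zhx rebn elhsz ams txt oepw cnwf eic nnfa dok qfcnt kxjfp iwfm
Hunk 7: at line 11 remove [qfcnt,kxjfp] add [ehttd] -> 13 lines: ditt zhx rebn elhsz ams txt oepw cnwf eic nnfa dok ehttd iwfm

Answer: ditt
zhx
rebn
elhsz
ams
txt
oepw
cnwf
eic
nnfa
dok
ehttd
iwfm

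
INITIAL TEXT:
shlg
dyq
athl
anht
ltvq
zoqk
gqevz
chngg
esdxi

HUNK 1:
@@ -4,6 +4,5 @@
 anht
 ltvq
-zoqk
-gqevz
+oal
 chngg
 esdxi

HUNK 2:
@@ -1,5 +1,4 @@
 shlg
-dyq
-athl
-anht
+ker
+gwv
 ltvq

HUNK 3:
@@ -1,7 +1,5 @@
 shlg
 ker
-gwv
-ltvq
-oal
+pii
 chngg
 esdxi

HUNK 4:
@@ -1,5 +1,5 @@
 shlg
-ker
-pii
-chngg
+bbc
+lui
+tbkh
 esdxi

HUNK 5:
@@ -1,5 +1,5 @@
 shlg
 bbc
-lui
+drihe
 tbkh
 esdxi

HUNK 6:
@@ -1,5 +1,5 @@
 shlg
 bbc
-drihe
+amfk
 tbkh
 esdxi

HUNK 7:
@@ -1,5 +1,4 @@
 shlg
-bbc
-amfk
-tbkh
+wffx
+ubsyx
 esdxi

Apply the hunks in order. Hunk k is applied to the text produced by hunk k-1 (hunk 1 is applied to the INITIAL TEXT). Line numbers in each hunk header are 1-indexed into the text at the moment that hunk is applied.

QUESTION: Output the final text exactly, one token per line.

Hunk 1: at line 4 remove [zoqk,gqevz] add [oal] -> 8 lines: shlg dyq athl anht ltvq oal chngg esdxi
Hunk 2: at line 1 remove [dyq,athl,anht] add [ker,gwv] -> 7 lines: shlg ker gwv ltvq oal chngg esdxi
Hunk 3: at line 1 remove [gwv,ltvq,oal] add [pii] -> 5 lines: shlg ker pii chngg esdxi
Hunk 4: at line 1 remove [ker,pii,chngg] add [bbc,lui,tbkh] -> 5 lines: shlg bbc lui tbkh esdxi
Hunk 5: at line 1 remove [lui] add [drihe] -> 5 lines: shlg bbc drihe tbkh esdxi
Hunk 6: at line 1 remove [drihe] add [amfk] -> 5 lines: shlg bbc amfk tbkh esdxi
Hunk 7: at line 1 remove [bbc,amfk,tbkh] add [wffx,ubsyx] -> 4 lines: shlg wffx ubsyx esdxi

Answer: shlg
wffx
ubsyx
esdxi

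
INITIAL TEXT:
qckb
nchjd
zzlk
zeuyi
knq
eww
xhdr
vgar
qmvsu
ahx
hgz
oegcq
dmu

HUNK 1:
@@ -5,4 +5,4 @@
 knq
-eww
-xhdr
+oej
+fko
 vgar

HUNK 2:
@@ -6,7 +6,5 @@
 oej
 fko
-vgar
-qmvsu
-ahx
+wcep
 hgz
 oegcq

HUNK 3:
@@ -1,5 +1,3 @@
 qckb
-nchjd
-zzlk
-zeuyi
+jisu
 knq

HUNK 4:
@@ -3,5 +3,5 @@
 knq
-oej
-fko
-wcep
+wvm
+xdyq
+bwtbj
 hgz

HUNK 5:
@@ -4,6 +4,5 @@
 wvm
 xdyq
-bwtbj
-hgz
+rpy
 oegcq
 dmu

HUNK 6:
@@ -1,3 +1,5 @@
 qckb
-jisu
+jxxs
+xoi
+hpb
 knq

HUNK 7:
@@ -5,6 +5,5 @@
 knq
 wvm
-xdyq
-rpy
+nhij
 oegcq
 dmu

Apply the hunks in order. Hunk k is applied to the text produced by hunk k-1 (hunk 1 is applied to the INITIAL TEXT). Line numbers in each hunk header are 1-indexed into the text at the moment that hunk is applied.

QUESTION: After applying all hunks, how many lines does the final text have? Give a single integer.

Answer: 9

Derivation:
Hunk 1: at line 5 remove [eww,xhdr] add [oej,fko] -> 13 lines: qckb nchjd zzlk zeuyi knq oej fko vgar qmvsu ahx hgz oegcq dmu
Hunk 2: at line 6 remove [vgar,qmvsu,ahx] add [wcep] -> 11 lines: qckb nchjd zzlk zeuyi knq oej fko wcep hgz oegcq dmu
Hunk 3: at line 1 remove [nchjd,zzlk,zeuyi] add [jisu] -> 9 lines: qckb jisu knq oej fko wcep hgz oegcq dmu
Hunk 4: at line 3 remove [oej,fko,wcep] add [wvm,xdyq,bwtbj] -> 9 lines: qckb jisu knq wvm xdyq bwtbj hgz oegcq dmu
Hunk 5: at line 4 remove [bwtbj,hgz] add [rpy] -> 8 lines: qckb jisu knq wvm xdyq rpy oegcq dmu
Hunk 6: at line 1 remove [jisu] add [jxxs,xoi,hpb] -> 10 lines: qckb jxxs xoi hpb knq wvm xdyq rpy oegcq dmu
Hunk 7: at line 5 remove [xdyq,rpy] add [nhij] -> 9 lines: qckb jxxs xoi hpb knq wvm nhij oegcq dmu
Final line count: 9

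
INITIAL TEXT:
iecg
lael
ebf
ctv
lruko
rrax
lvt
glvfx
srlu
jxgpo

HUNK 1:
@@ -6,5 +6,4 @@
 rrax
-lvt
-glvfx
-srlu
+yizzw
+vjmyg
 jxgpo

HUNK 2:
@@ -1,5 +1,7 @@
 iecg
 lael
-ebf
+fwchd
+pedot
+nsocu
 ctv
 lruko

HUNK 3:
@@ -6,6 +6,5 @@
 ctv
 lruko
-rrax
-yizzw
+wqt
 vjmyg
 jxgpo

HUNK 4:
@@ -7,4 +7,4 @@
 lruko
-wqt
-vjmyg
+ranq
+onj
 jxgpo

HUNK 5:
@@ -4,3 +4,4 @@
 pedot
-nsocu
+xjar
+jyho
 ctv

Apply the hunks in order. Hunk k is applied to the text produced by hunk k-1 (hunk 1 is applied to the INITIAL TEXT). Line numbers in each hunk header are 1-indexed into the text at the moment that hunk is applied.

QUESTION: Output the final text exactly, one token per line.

Hunk 1: at line 6 remove [lvt,glvfx,srlu] add [yizzw,vjmyg] -> 9 lines: iecg lael ebf ctv lruko rrax yizzw vjmyg jxgpo
Hunk 2: at line 1 remove [ebf] add [fwchd,pedot,nsocu] -> 11 lines: iecg lael fwchd pedot nsocu ctv lruko rrax yizzw vjmyg jxgpo
Hunk 3: at line 6 remove [rrax,yizzw] add [wqt] -> 10 lines: iecg lael fwchd pedot nsocu ctv lruko wqt vjmyg jxgpo
Hunk 4: at line 7 remove [wqt,vjmyg] add [ranq,onj] -> 10 lines: iecg lael fwchd pedot nsocu ctv lruko ranq onj jxgpo
Hunk 5: at line 4 remove [nsocu] add [xjar,jyho] -> 11 lines: iecg lael fwchd pedot xjar jyho ctv lruko ranq onj jxgpo

Answer: iecg
lael
fwchd
pedot
xjar
jyho
ctv
lruko
ranq
onj
jxgpo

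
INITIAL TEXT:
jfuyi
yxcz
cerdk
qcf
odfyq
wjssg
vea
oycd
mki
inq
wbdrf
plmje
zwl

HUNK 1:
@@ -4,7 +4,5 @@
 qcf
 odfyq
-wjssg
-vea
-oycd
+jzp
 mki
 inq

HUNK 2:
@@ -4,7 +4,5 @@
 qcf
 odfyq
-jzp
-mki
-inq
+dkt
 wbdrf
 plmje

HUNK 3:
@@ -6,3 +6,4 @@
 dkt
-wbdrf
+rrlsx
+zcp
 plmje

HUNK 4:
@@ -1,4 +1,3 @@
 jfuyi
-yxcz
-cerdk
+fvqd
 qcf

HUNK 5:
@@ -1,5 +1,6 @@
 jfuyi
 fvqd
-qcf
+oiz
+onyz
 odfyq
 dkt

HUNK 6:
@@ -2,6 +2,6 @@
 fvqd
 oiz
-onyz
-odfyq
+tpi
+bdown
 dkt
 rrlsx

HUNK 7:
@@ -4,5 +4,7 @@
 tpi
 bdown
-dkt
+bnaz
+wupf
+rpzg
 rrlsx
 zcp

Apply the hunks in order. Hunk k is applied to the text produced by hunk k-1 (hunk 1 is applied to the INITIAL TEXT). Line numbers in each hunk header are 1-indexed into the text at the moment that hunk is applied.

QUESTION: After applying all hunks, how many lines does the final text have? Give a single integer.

Hunk 1: at line 4 remove [wjssg,vea,oycd] add [jzp] -> 11 lines: jfuyi yxcz cerdk qcf odfyq jzp mki inq wbdrf plmje zwl
Hunk 2: at line 4 remove [jzp,mki,inq] add [dkt] -> 9 lines: jfuyi yxcz cerdk qcf odfyq dkt wbdrf plmje zwl
Hunk 3: at line 6 remove [wbdrf] add [rrlsx,zcp] -> 10 lines: jfuyi yxcz cerdk qcf odfyq dkt rrlsx zcp plmje zwl
Hunk 4: at line 1 remove [yxcz,cerdk] add [fvqd] -> 9 lines: jfuyi fvqd qcf odfyq dkt rrlsx zcp plmje zwl
Hunk 5: at line 1 remove [qcf] add [oiz,onyz] -> 10 lines: jfuyi fvqd oiz onyz odfyq dkt rrlsx zcp plmje zwl
Hunk 6: at line 2 remove [onyz,odfyq] add [tpi,bdown] -> 10 lines: jfuyi fvqd oiz tpi bdown dkt rrlsx zcp plmje zwl
Hunk 7: at line 4 remove [dkt] add [bnaz,wupf,rpzg] -> 12 lines: jfuyi fvqd oiz tpi bdown bnaz wupf rpzg rrlsx zcp plmje zwl
Final line count: 12

Answer: 12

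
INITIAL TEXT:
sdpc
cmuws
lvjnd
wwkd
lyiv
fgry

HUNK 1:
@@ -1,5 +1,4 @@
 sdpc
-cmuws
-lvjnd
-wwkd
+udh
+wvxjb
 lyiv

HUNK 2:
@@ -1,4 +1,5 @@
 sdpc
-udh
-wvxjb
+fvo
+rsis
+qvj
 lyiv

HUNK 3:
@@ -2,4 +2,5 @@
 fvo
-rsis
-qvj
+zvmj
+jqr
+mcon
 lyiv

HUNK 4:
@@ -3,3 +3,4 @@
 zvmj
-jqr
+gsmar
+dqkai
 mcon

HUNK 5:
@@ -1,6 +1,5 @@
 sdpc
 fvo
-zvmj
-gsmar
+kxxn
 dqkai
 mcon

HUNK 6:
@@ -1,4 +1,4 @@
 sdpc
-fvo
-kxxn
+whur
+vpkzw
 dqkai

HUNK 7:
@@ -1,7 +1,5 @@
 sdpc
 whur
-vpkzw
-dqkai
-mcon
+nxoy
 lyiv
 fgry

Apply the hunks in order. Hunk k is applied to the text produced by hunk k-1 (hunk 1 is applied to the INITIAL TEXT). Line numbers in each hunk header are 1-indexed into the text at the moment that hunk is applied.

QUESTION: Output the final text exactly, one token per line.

Hunk 1: at line 1 remove [cmuws,lvjnd,wwkd] add [udh,wvxjb] -> 5 lines: sdpc udh wvxjb lyiv fgry
Hunk 2: at line 1 remove [udh,wvxjb] add [fvo,rsis,qvj] -> 6 lines: sdpc fvo rsis qvj lyiv fgry
Hunk 3: at line 2 remove [rsis,qvj] add [zvmj,jqr,mcon] -> 7 lines: sdpc fvo zvmj jqr mcon lyiv fgry
Hunk 4: at line 3 remove [jqr] add [gsmar,dqkai] -> 8 lines: sdpc fvo zvmj gsmar dqkai mcon lyiv fgry
Hunk 5: at line 1 remove [zvmj,gsmar] add [kxxn] -> 7 lines: sdpc fvo kxxn dqkai mcon lyiv fgry
Hunk 6: at line 1 remove [fvo,kxxn] add [whur,vpkzw] -> 7 lines: sdpc whur vpkzw dqkai mcon lyiv fgry
Hunk 7: at line 1 remove [vpkzw,dqkai,mcon] add [nxoy] -> 5 lines: sdpc whur nxoy lyiv fgry

Answer: sdpc
whur
nxoy
lyiv
fgry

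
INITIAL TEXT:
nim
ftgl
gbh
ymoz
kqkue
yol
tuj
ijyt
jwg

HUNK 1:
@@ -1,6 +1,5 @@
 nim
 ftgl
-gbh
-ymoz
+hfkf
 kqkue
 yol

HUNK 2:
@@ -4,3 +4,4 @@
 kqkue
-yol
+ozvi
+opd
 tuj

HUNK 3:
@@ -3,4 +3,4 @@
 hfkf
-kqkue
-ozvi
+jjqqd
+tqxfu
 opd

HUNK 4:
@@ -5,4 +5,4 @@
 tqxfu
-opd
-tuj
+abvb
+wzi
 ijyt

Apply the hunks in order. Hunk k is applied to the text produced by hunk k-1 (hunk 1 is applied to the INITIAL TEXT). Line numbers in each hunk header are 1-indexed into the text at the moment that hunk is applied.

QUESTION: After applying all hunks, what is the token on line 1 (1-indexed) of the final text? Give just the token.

Answer: nim

Derivation:
Hunk 1: at line 1 remove [gbh,ymoz] add [hfkf] -> 8 lines: nim ftgl hfkf kqkue yol tuj ijyt jwg
Hunk 2: at line 4 remove [yol] add [ozvi,opd] -> 9 lines: nim ftgl hfkf kqkue ozvi opd tuj ijyt jwg
Hunk 3: at line 3 remove [kqkue,ozvi] add [jjqqd,tqxfu] -> 9 lines: nim ftgl hfkf jjqqd tqxfu opd tuj ijyt jwg
Hunk 4: at line 5 remove [opd,tuj] add [abvb,wzi] -> 9 lines: nim ftgl hfkf jjqqd tqxfu abvb wzi ijyt jwg
Final line 1: nim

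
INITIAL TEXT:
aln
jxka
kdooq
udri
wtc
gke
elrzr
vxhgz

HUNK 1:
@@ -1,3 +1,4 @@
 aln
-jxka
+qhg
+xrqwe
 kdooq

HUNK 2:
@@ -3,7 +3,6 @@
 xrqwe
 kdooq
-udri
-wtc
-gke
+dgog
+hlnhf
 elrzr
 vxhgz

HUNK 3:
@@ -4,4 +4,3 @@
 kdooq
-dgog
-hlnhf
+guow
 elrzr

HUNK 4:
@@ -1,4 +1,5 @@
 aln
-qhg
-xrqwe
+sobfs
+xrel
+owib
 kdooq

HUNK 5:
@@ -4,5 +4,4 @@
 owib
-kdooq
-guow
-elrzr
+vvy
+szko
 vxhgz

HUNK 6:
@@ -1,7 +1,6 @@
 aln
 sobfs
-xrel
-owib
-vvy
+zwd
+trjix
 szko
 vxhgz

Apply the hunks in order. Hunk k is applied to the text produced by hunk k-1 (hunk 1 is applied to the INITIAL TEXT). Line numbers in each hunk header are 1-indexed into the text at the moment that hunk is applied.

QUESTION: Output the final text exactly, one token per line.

Answer: aln
sobfs
zwd
trjix
szko
vxhgz

Derivation:
Hunk 1: at line 1 remove [jxka] add [qhg,xrqwe] -> 9 lines: aln qhg xrqwe kdooq udri wtc gke elrzr vxhgz
Hunk 2: at line 3 remove [udri,wtc,gke] add [dgog,hlnhf] -> 8 lines: aln qhg xrqwe kdooq dgog hlnhf elrzr vxhgz
Hunk 3: at line 4 remove [dgog,hlnhf] add [guow] -> 7 lines: aln qhg xrqwe kdooq guow elrzr vxhgz
Hunk 4: at line 1 remove [qhg,xrqwe] add [sobfs,xrel,owib] -> 8 lines: aln sobfs xrel owib kdooq guow elrzr vxhgz
Hunk 5: at line 4 remove [kdooq,guow,elrzr] add [vvy,szko] -> 7 lines: aln sobfs xrel owib vvy szko vxhgz
Hunk 6: at line 1 remove [xrel,owib,vvy] add [zwd,trjix] -> 6 lines: aln sobfs zwd trjix szko vxhgz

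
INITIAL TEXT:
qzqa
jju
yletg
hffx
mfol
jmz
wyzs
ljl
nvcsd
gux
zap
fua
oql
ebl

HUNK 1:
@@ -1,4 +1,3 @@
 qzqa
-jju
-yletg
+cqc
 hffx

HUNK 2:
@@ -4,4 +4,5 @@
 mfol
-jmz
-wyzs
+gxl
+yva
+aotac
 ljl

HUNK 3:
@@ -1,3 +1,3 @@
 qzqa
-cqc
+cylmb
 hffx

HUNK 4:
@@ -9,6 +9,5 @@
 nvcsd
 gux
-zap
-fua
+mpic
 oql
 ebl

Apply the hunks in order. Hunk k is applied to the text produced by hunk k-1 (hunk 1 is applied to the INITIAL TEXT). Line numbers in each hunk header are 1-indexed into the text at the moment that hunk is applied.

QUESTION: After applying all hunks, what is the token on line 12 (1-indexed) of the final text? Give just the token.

Hunk 1: at line 1 remove [jju,yletg] add [cqc] -> 13 lines: qzqa cqc hffx mfol jmz wyzs ljl nvcsd gux zap fua oql ebl
Hunk 2: at line 4 remove [jmz,wyzs] add [gxl,yva,aotac] -> 14 lines: qzqa cqc hffx mfol gxl yva aotac ljl nvcsd gux zap fua oql ebl
Hunk 3: at line 1 remove [cqc] add [cylmb] -> 14 lines: qzqa cylmb hffx mfol gxl yva aotac ljl nvcsd gux zap fua oql ebl
Hunk 4: at line 9 remove [zap,fua] add [mpic] -> 13 lines: qzqa cylmb hffx mfol gxl yva aotac ljl nvcsd gux mpic oql ebl
Final line 12: oql

Answer: oql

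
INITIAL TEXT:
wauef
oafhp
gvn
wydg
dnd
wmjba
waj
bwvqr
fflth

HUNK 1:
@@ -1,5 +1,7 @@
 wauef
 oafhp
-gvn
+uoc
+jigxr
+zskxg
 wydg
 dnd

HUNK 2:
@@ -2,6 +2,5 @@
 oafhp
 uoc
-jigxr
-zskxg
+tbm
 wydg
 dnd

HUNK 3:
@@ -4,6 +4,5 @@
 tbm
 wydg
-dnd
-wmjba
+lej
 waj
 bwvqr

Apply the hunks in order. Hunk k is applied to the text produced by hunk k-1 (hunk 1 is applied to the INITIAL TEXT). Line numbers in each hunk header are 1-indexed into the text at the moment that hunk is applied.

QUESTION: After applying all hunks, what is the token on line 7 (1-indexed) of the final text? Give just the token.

Hunk 1: at line 1 remove [gvn] add [uoc,jigxr,zskxg] -> 11 lines: wauef oafhp uoc jigxr zskxg wydg dnd wmjba waj bwvqr fflth
Hunk 2: at line 2 remove [jigxr,zskxg] add [tbm] -> 10 lines: wauef oafhp uoc tbm wydg dnd wmjba waj bwvqr fflth
Hunk 3: at line 4 remove [dnd,wmjba] add [lej] -> 9 lines: wauef oafhp uoc tbm wydg lej waj bwvqr fflth
Final line 7: waj

Answer: waj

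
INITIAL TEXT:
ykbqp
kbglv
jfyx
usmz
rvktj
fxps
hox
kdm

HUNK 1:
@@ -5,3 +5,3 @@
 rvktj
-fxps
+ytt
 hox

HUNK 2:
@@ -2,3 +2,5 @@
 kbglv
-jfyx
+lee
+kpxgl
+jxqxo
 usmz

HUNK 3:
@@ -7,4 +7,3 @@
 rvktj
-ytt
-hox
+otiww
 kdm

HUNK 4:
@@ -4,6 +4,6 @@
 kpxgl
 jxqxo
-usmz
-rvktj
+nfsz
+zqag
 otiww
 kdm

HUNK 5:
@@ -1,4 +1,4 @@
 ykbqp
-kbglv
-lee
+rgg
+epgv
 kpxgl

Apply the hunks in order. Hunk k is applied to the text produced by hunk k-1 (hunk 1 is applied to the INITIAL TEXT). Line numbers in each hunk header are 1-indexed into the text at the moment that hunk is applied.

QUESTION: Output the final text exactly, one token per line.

Answer: ykbqp
rgg
epgv
kpxgl
jxqxo
nfsz
zqag
otiww
kdm

Derivation:
Hunk 1: at line 5 remove [fxps] add [ytt] -> 8 lines: ykbqp kbglv jfyx usmz rvktj ytt hox kdm
Hunk 2: at line 2 remove [jfyx] add [lee,kpxgl,jxqxo] -> 10 lines: ykbqp kbglv lee kpxgl jxqxo usmz rvktj ytt hox kdm
Hunk 3: at line 7 remove [ytt,hox] add [otiww] -> 9 lines: ykbqp kbglv lee kpxgl jxqxo usmz rvktj otiww kdm
Hunk 4: at line 4 remove [usmz,rvktj] add [nfsz,zqag] -> 9 lines: ykbqp kbglv lee kpxgl jxqxo nfsz zqag otiww kdm
Hunk 5: at line 1 remove [kbglv,lee] add [rgg,epgv] -> 9 lines: ykbqp rgg epgv kpxgl jxqxo nfsz zqag otiww kdm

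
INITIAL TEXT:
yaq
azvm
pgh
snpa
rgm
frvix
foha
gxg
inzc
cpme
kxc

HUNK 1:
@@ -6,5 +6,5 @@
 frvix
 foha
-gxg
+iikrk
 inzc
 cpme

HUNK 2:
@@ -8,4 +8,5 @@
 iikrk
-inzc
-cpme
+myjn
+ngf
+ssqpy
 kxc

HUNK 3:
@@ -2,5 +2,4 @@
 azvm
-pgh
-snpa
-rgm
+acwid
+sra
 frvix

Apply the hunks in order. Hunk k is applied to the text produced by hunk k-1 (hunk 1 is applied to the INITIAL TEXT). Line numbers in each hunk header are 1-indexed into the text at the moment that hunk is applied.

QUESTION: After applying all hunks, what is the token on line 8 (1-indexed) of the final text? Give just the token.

Hunk 1: at line 6 remove [gxg] add [iikrk] -> 11 lines: yaq azvm pgh snpa rgm frvix foha iikrk inzc cpme kxc
Hunk 2: at line 8 remove [inzc,cpme] add [myjn,ngf,ssqpy] -> 12 lines: yaq azvm pgh snpa rgm frvix foha iikrk myjn ngf ssqpy kxc
Hunk 3: at line 2 remove [pgh,snpa,rgm] add [acwid,sra] -> 11 lines: yaq azvm acwid sra frvix foha iikrk myjn ngf ssqpy kxc
Final line 8: myjn

Answer: myjn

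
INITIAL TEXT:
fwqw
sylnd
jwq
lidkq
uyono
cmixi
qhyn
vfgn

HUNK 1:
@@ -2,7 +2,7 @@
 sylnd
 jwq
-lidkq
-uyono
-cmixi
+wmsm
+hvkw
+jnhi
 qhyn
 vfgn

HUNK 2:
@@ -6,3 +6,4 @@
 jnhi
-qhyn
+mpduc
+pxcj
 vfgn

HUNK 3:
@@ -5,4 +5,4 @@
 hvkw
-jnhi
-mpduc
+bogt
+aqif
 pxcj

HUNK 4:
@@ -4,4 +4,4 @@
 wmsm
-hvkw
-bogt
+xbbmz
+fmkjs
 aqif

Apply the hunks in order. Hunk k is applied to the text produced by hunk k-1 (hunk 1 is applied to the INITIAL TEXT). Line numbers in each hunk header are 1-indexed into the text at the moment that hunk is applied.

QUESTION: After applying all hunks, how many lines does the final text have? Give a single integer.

Hunk 1: at line 2 remove [lidkq,uyono,cmixi] add [wmsm,hvkw,jnhi] -> 8 lines: fwqw sylnd jwq wmsm hvkw jnhi qhyn vfgn
Hunk 2: at line 6 remove [qhyn] add [mpduc,pxcj] -> 9 lines: fwqw sylnd jwq wmsm hvkw jnhi mpduc pxcj vfgn
Hunk 3: at line 5 remove [jnhi,mpduc] add [bogt,aqif] -> 9 lines: fwqw sylnd jwq wmsm hvkw bogt aqif pxcj vfgn
Hunk 4: at line 4 remove [hvkw,bogt] add [xbbmz,fmkjs] -> 9 lines: fwqw sylnd jwq wmsm xbbmz fmkjs aqif pxcj vfgn
Final line count: 9

Answer: 9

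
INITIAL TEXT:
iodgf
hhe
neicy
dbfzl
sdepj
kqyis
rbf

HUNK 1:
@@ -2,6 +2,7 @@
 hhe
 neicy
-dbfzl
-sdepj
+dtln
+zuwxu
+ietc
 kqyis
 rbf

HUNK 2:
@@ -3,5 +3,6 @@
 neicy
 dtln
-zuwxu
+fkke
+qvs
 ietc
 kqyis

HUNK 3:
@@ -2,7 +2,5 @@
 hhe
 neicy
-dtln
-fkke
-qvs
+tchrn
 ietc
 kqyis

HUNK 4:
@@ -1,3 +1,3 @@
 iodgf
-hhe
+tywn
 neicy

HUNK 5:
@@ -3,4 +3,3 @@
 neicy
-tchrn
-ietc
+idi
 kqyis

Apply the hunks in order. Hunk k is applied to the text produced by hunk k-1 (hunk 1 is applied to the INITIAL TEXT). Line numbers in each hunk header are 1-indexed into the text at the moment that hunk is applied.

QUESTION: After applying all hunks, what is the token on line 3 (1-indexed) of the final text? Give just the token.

Answer: neicy

Derivation:
Hunk 1: at line 2 remove [dbfzl,sdepj] add [dtln,zuwxu,ietc] -> 8 lines: iodgf hhe neicy dtln zuwxu ietc kqyis rbf
Hunk 2: at line 3 remove [zuwxu] add [fkke,qvs] -> 9 lines: iodgf hhe neicy dtln fkke qvs ietc kqyis rbf
Hunk 3: at line 2 remove [dtln,fkke,qvs] add [tchrn] -> 7 lines: iodgf hhe neicy tchrn ietc kqyis rbf
Hunk 4: at line 1 remove [hhe] add [tywn] -> 7 lines: iodgf tywn neicy tchrn ietc kqyis rbf
Hunk 5: at line 3 remove [tchrn,ietc] add [idi] -> 6 lines: iodgf tywn neicy idi kqyis rbf
Final line 3: neicy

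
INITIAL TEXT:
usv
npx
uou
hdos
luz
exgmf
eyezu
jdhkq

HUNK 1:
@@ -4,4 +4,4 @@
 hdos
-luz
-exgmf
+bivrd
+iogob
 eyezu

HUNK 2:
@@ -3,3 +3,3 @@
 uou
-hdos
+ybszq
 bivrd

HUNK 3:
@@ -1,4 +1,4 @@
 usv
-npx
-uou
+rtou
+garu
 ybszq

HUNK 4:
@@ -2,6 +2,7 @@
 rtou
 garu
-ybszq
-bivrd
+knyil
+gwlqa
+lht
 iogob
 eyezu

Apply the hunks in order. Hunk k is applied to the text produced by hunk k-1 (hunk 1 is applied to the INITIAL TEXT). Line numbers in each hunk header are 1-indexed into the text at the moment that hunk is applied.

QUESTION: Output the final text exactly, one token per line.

Hunk 1: at line 4 remove [luz,exgmf] add [bivrd,iogob] -> 8 lines: usv npx uou hdos bivrd iogob eyezu jdhkq
Hunk 2: at line 3 remove [hdos] add [ybszq] -> 8 lines: usv npx uou ybszq bivrd iogob eyezu jdhkq
Hunk 3: at line 1 remove [npx,uou] add [rtou,garu] -> 8 lines: usv rtou garu ybszq bivrd iogob eyezu jdhkq
Hunk 4: at line 2 remove [ybszq,bivrd] add [knyil,gwlqa,lht] -> 9 lines: usv rtou garu knyil gwlqa lht iogob eyezu jdhkq

Answer: usv
rtou
garu
knyil
gwlqa
lht
iogob
eyezu
jdhkq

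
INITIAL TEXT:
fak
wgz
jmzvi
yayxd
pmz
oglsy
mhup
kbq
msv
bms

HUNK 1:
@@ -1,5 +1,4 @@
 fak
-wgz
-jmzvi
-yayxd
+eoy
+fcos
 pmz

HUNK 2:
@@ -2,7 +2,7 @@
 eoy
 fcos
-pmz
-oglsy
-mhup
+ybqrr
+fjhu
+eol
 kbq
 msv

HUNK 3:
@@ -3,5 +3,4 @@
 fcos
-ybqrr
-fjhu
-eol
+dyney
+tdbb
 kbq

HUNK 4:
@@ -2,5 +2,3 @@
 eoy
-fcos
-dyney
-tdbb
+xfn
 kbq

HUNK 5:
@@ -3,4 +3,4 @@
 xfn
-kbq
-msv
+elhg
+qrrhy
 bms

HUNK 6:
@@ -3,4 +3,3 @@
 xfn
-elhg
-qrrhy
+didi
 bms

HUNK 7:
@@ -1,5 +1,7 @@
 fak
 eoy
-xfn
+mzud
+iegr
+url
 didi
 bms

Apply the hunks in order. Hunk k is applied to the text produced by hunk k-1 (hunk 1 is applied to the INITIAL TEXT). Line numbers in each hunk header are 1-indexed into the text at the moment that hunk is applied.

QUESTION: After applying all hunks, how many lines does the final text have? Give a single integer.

Hunk 1: at line 1 remove [wgz,jmzvi,yayxd] add [eoy,fcos] -> 9 lines: fak eoy fcos pmz oglsy mhup kbq msv bms
Hunk 2: at line 2 remove [pmz,oglsy,mhup] add [ybqrr,fjhu,eol] -> 9 lines: fak eoy fcos ybqrr fjhu eol kbq msv bms
Hunk 3: at line 3 remove [ybqrr,fjhu,eol] add [dyney,tdbb] -> 8 lines: fak eoy fcos dyney tdbb kbq msv bms
Hunk 4: at line 2 remove [fcos,dyney,tdbb] add [xfn] -> 6 lines: fak eoy xfn kbq msv bms
Hunk 5: at line 3 remove [kbq,msv] add [elhg,qrrhy] -> 6 lines: fak eoy xfn elhg qrrhy bms
Hunk 6: at line 3 remove [elhg,qrrhy] add [didi] -> 5 lines: fak eoy xfn didi bms
Hunk 7: at line 1 remove [xfn] add [mzud,iegr,url] -> 7 lines: fak eoy mzud iegr url didi bms
Final line count: 7

Answer: 7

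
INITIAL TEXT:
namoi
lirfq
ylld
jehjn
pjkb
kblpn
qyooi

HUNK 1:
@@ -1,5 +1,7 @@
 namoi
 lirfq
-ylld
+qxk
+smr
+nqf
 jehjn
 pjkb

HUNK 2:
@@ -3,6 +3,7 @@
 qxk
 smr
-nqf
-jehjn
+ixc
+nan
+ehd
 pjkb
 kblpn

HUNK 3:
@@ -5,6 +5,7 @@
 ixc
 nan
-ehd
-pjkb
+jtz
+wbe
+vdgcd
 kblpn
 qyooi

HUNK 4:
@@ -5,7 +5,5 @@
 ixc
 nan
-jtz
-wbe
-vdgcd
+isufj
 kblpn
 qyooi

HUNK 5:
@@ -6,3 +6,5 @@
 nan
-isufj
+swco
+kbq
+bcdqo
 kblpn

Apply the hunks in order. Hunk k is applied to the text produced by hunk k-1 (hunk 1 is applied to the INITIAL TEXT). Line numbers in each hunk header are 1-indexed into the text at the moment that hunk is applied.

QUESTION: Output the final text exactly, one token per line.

Hunk 1: at line 1 remove [ylld] add [qxk,smr,nqf] -> 9 lines: namoi lirfq qxk smr nqf jehjn pjkb kblpn qyooi
Hunk 2: at line 3 remove [nqf,jehjn] add [ixc,nan,ehd] -> 10 lines: namoi lirfq qxk smr ixc nan ehd pjkb kblpn qyooi
Hunk 3: at line 5 remove [ehd,pjkb] add [jtz,wbe,vdgcd] -> 11 lines: namoi lirfq qxk smr ixc nan jtz wbe vdgcd kblpn qyooi
Hunk 4: at line 5 remove [jtz,wbe,vdgcd] add [isufj] -> 9 lines: namoi lirfq qxk smr ixc nan isufj kblpn qyooi
Hunk 5: at line 6 remove [isufj] add [swco,kbq,bcdqo] -> 11 lines: namoi lirfq qxk smr ixc nan swco kbq bcdqo kblpn qyooi

Answer: namoi
lirfq
qxk
smr
ixc
nan
swco
kbq
bcdqo
kblpn
qyooi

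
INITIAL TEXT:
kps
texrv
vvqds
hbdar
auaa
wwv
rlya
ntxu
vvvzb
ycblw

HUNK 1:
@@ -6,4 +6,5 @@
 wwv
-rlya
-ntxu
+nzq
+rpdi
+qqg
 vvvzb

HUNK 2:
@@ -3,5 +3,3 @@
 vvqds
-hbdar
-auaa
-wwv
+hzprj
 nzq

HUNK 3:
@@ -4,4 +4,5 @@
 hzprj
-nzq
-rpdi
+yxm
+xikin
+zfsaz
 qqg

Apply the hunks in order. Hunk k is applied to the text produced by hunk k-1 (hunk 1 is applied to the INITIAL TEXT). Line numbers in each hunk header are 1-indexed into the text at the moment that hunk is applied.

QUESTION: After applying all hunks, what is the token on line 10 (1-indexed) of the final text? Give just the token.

Answer: ycblw

Derivation:
Hunk 1: at line 6 remove [rlya,ntxu] add [nzq,rpdi,qqg] -> 11 lines: kps texrv vvqds hbdar auaa wwv nzq rpdi qqg vvvzb ycblw
Hunk 2: at line 3 remove [hbdar,auaa,wwv] add [hzprj] -> 9 lines: kps texrv vvqds hzprj nzq rpdi qqg vvvzb ycblw
Hunk 3: at line 4 remove [nzq,rpdi] add [yxm,xikin,zfsaz] -> 10 lines: kps texrv vvqds hzprj yxm xikin zfsaz qqg vvvzb ycblw
Final line 10: ycblw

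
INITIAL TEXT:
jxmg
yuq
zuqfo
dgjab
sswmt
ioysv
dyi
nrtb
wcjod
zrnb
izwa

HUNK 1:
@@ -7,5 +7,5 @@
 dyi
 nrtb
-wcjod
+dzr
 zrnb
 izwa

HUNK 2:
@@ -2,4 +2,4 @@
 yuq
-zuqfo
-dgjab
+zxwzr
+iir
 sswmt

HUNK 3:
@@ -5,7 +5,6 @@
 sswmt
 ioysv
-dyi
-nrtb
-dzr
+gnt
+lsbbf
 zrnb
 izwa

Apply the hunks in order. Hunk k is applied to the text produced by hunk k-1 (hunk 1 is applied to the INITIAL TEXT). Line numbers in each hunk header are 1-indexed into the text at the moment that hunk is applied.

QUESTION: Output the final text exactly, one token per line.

Answer: jxmg
yuq
zxwzr
iir
sswmt
ioysv
gnt
lsbbf
zrnb
izwa

Derivation:
Hunk 1: at line 7 remove [wcjod] add [dzr] -> 11 lines: jxmg yuq zuqfo dgjab sswmt ioysv dyi nrtb dzr zrnb izwa
Hunk 2: at line 2 remove [zuqfo,dgjab] add [zxwzr,iir] -> 11 lines: jxmg yuq zxwzr iir sswmt ioysv dyi nrtb dzr zrnb izwa
Hunk 3: at line 5 remove [dyi,nrtb,dzr] add [gnt,lsbbf] -> 10 lines: jxmg yuq zxwzr iir sswmt ioysv gnt lsbbf zrnb izwa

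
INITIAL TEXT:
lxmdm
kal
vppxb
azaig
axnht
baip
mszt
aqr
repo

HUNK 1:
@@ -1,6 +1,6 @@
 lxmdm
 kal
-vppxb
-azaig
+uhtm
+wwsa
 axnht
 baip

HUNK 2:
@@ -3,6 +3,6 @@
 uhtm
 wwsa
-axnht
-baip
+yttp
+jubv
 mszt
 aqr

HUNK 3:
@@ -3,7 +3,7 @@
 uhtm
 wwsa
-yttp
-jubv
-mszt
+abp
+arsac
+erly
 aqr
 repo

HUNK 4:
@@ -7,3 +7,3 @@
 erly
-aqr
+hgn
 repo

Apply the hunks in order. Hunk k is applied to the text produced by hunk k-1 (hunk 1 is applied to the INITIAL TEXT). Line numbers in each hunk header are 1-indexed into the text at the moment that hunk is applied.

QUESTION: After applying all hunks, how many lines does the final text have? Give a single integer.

Hunk 1: at line 1 remove [vppxb,azaig] add [uhtm,wwsa] -> 9 lines: lxmdm kal uhtm wwsa axnht baip mszt aqr repo
Hunk 2: at line 3 remove [axnht,baip] add [yttp,jubv] -> 9 lines: lxmdm kal uhtm wwsa yttp jubv mszt aqr repo
Hunk 3: at line 3 remove [yttp,jubv,mszt] add [abp,arsac,erly] -> 9 lines: lxmdm kal uhtm wwsa abp arsac erly aqr repo
Hunk 4: at line 7 remove [aqr] add [hgn] -> 9 lines: lxmdm kal uhtm wwsa abp arsac erly hgn repo
Final line count: 9

Answer: 9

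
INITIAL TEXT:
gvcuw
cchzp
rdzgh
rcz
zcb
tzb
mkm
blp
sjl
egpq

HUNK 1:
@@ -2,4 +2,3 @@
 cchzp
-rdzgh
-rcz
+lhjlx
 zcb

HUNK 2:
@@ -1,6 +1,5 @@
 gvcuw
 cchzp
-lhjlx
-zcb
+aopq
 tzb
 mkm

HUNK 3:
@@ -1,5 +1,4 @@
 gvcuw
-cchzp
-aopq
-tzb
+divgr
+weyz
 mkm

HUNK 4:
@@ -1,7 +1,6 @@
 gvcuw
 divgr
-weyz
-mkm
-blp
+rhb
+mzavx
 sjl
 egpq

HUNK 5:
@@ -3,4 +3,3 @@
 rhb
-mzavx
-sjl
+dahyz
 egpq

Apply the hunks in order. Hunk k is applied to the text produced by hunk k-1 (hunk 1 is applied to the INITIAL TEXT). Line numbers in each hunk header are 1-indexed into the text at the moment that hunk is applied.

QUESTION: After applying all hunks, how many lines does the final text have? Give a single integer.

Answer: 5

Derivation:
Hunk 1: at line 2 remove [rdzgh,rcz] add [lhjlx] -> 9 lines: gvcuw cchzp lhjlx zcb tzb mkm blp sjl egpq
Hunk 2: at line 1 remove [lhjlx,zcb] add [aopq] -> 8 lines: gvcuw cchzp aopq tzb mkm blp sjl egpq
Hunk 3: at line 1 remove [cchzp,aopq,tzb] add [divgr,weyz] -> 7 lines: gvcuw divgr weyz mkm blp sjl egpq
Hunk 4: at line 1 remove [weyz,mkm,blp] add [rhb,mzavx] -> 6 lines: gvcuw divgr rhb mzavx sjl egpq
Hunk 5: at line 3 remove [mzavx,sjl] add [dahyz] -> 5 lines: gvcuw divgr rhb dahyz egpq
Final line count: 5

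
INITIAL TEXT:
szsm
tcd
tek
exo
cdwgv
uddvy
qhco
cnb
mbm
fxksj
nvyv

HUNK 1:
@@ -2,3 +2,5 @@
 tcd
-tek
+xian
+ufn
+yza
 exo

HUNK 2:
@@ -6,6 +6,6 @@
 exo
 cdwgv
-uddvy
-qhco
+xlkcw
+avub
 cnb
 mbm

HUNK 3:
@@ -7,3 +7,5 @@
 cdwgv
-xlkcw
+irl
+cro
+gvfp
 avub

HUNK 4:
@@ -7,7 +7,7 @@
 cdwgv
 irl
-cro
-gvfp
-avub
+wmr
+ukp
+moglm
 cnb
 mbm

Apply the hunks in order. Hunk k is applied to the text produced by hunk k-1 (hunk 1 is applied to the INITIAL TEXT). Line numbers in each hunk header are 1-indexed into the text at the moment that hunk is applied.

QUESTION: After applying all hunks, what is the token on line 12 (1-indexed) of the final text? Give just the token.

Hunk 1: at line 2 remove [tek] add [xian,ufn,yza] -> 13 lines: szsm tcd xian ufn yza exo cdwgv uddvy qhco cnb mbm fxksj nvyv
Hunk 2: at line 6 remove [uddvy,qhco] add [xlkcw,avub] -> 13 lines: szsm tcd xian ufn yza exo cdwgv xlkcw avub cnb mbm fxksj nvyv
Hunk 3: at line 7 remove [xlkcw] add [irl,cro,gvfp] -> 15 lines: szsm tcd xian ufn yza exo cdwgv irl cro gvfp avub cnb mbm fxksj nvyv
Hunk 4: at line 7 remove [cro,gvfp,avub] add [wmr,ukp,moglm] -> 15 lines: szsm tcd xian ufn yza exo cdwgv irl wmr ukp moglm cnb mbm fxksj nvyv
Final line 12: cnb

Answer: cnb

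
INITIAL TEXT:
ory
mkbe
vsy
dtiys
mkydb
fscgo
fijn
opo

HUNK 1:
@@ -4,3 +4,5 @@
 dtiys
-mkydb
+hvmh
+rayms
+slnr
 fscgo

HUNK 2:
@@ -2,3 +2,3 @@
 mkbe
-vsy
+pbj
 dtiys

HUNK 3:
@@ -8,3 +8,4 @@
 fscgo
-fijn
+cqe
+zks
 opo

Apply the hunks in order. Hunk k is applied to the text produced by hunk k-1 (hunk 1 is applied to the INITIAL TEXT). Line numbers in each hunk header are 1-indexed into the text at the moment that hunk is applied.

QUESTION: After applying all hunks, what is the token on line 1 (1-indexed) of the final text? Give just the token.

Hunk 1: at line 4 remove [mkydb] add [hvmh,rayms,slnr] -> 10 lines: ory mkbe vsy dtiys hvmh rayms slnr fscgo fijn opo
Hunk 2: at line 2 remove [vsy] add [pbj] -> 10 lines: ory mkbe pbj dtiys hvmh rayms slnr fscgo fijn opo
Hunk 3: at line 8 remove [fijn] add [cqe,zks] -> 11 lines: ory mkbe pbj dtiys hvmh rayms slnr fscgo cqe zks opo
Final line 1: ory

Answer: ory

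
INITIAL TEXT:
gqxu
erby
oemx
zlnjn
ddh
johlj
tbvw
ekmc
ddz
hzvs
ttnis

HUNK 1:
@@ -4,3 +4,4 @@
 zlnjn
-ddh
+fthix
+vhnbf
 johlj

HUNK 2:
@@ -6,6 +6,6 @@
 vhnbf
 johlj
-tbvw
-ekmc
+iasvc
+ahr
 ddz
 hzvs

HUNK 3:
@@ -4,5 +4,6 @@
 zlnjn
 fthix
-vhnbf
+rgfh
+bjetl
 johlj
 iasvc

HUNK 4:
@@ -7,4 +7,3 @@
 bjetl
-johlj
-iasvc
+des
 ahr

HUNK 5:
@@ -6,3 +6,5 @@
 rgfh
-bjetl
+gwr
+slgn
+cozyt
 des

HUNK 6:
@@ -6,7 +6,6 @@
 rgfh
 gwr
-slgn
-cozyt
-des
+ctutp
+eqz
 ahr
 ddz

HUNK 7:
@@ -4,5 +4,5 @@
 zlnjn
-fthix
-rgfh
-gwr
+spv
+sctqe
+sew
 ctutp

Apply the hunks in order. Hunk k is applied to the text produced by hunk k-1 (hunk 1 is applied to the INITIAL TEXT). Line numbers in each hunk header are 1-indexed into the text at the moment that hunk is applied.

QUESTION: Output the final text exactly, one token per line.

Hunk 1: at line 4 remove [ddh] add [fthix,vhnbf] -> 12 lines: gqxu erby oemx zlnjn fthix vhnbf johlj tbvw ekmc ddz hzvs ttnis
Hunk 2: at line 6 remove [tbvw,ekmc] add [iasvc,ahr] -> 12 lines: gqxu erby oemx zlnjn fthix vhnbf johlj iasvc ahr ddz hzvs ttnis
Hunk 3: at line 4 remove [vhnbf] add [rgfh,bjetl] -> 13 lines: gqxu erby oemx zlnjn fthix rgfh bjetl johlj iasvc ahr ddz hzvs ttnis
Hunk 4: at line 7 remove [johlj,iasvc] add [des] -> 12 lines: gqxu erby oemx zlnjn fthix rgfh bjetl des ahr ddz hzvs ttnis
Hunk 5: at line 6 remove [bjetl] add [gwr,slgn,cozyt] -> 14 lines: gqxu erby oemx zlnjn fthix rgfh gwr slgn cozyt des ahr ddz hzvs ttnis
Hunk 6: at line 6 remove [slgn,cozyt,des] add [ctutp,eqz] -> 13 lines: gqxu erby oemx zlnjn fthix rgfh gwr ctutp eqz ahr ddz hzvs ttnis
Hunk 7: at line 4 remove [fthix,rgfh,gwr] add [spv,sctqe,sew] -> 13 lines: gqxu erby oemx zlnjn spv sctqe sew ctutp eqz ahr ddz hzvs ttnis

Answer: gqxu
erby
oemx
zlnjn
spv
sctqe
sew
ctutp
eqz
ahr
ddz
hzvs
ttnis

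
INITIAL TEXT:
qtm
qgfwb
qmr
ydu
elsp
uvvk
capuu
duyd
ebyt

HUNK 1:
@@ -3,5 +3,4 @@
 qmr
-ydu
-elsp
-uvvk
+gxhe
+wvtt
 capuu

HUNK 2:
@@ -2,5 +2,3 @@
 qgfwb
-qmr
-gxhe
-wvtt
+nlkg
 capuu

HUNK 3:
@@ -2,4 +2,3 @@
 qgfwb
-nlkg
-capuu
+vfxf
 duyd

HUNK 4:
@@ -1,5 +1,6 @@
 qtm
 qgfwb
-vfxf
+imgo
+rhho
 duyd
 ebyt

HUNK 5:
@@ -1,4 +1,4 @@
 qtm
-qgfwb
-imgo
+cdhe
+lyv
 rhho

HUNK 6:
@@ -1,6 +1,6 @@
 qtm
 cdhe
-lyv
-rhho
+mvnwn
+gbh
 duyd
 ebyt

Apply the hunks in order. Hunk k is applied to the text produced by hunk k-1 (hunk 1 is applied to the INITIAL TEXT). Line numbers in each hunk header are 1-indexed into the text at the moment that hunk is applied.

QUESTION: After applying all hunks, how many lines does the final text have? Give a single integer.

Answer: 6

Derivation:
Hunk 1: at line 3 remove [ydu,elsp,uvvk] add [gxhe,wvtt] -> 8 lines: qtm qgfwb qmr gxhe wvtt capuu duyd ebyt
Hunk 2: at line 2 remove [qmr,gxhe,wvtt] add [nlkg] -> 6 lines: qtm qgfwb nlkg capuu duyd ebyt
Hunk 3: at line 2 remove [nlkg,capuu] add [vfxf] -> 5 lines: qtm qgfwb vfxf duyd ebyt
Hunk 4: at line 1 remove [vfxf] add [imgo,rhho] -> 6 lines: qtm qgfwb imgo rhho duyd ebyt
Hunk 5: at line 1 remove [qgfwb,imgo] add [cdhe,lyv] -> 6 lines: qtm cdhe lyv rhho duyd ebyt
Hunk 6: at line 1 remove [lyv,rhho] add [mvnwn,gbh] -> 6 lines: qtm cdhe mvnwn gbh duyd ebyt
Final line count: 6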